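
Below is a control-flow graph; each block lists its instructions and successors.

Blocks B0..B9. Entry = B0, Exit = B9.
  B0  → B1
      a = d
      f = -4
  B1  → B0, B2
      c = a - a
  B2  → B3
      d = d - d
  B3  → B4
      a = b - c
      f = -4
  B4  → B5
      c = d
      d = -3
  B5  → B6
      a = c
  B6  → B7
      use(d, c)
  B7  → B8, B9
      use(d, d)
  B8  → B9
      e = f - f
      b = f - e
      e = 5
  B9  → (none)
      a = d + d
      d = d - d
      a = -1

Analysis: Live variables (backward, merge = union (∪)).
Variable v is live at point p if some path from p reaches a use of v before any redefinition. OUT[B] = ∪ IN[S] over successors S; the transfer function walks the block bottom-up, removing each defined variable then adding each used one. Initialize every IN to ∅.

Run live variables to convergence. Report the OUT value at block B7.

Answer: {d, f}

Working:
Per-block solution:
  B0:   IN={b, d}   OUT={a, b, d}
  B1:   IN={a, b, d}   OUT={b, c, d}
  B2:   IN={b, c, d}   OUT={b, c, d}
  B3:   IN={b, c, d}   OUT={d, f}
  B4:   IN={d, f}   OUT={c, d, f}
  B5:   IN={c, d, f}   OUT={c, d, f}
  B6:   IN={c, d, f}   OUT={d, f}
  B7:   IN={d, f}   OUT={d, f}
  B8:   IN={d, f}   OUT={d}
  B9:   IN={d}   OUT={}

Merge at B7: OUT[B7] = IN[B8] ⊔ IN[B9] = {d, f}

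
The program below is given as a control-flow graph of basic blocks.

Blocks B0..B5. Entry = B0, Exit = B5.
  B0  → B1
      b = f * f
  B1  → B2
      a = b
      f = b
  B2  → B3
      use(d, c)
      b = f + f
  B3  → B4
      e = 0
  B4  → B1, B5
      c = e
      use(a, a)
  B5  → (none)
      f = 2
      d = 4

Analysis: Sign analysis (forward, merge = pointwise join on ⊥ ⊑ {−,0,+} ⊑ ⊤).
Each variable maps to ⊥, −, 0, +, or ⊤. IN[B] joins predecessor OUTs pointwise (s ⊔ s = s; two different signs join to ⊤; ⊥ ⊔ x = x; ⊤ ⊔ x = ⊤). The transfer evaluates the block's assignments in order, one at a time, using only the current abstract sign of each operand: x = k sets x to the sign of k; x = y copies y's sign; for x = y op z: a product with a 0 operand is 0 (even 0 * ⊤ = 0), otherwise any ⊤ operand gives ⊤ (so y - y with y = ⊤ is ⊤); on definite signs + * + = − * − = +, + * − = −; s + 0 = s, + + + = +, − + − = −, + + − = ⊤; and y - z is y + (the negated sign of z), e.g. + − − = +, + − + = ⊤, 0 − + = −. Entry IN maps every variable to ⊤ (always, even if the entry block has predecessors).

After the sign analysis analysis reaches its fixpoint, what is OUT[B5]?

Per-block solution:
  B0: | IN=(all ⊤) | OUT=(all ⊤)
  B1: | IN=(all ⊤) | OUT=(all ⊤)
  B2: | IN=(all ⊤) | OUT=(all ⊤)
  B3: | IN=(all ⊤) | OUT={e:0; rest ⊤}
  B4: | IN={e:0; rest ⊤} | OUT={c:0, e:0; rest ⊤}
  B5: | IN={c:0, e:0; rest ⊤} | OUT={c:0, d:+, e:0, f:+; rest ⊤}

Merge at B5: IN[B5] = OUT[B4] = {a: ⊤, b: ⊤, c: 0, d: ⊤, e: 0, f: ⊤}
Applying B5's transfer function to that IN value gives OUT[B5] (row B5 above).

Answer: {a: ⊤, b: ⊤, c: 0, d: +, e: 0, f: +}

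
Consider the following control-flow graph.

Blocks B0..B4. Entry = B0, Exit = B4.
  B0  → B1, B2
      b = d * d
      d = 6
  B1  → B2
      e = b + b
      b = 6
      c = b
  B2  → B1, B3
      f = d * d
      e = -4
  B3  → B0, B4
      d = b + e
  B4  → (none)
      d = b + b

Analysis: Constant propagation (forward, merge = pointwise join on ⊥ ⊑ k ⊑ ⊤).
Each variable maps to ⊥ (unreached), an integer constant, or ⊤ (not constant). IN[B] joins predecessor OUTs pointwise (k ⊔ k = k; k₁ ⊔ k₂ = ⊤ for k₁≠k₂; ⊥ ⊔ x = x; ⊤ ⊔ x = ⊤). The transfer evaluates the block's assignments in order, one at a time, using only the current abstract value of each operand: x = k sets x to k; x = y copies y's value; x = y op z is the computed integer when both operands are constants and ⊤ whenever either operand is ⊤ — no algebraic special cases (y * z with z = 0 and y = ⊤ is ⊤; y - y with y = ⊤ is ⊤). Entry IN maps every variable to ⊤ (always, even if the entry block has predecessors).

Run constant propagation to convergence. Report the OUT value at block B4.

Answer: {a: ⊤, b: ⊤, c: ⊤, d: ⊤, e: -4, f: 36}

Trace:
Per-block solution:
  B0: | IN=(all ⊤) | OUT={d:6; rest ⊤}
  B1: | IN={d:6; rest ⊤} | OUT={b:6, c:6, d:6; rest ⊤}
  B2: | IN={d:6; rest ⊤} | OUT={d:6, e:-4, f:36; rest ⊤}
  B3: | IN={d:6, e:-4, f:36; rest ⊤} | OUT={e:-4, f:36; rest ⊤}
  B4: | IN={e:-4, f:36; rest ⊤} | OUT={e:-4, f:36; rest ⊤}

Merge at B4: IN[B4] = OUT[B3] = {a: ⊤, b: ⊤, c: ⊤, d: ⊤, e: -4, f: 36}
Applying B4's transfer function to that IN value gives OUT[B4] (row B4 above).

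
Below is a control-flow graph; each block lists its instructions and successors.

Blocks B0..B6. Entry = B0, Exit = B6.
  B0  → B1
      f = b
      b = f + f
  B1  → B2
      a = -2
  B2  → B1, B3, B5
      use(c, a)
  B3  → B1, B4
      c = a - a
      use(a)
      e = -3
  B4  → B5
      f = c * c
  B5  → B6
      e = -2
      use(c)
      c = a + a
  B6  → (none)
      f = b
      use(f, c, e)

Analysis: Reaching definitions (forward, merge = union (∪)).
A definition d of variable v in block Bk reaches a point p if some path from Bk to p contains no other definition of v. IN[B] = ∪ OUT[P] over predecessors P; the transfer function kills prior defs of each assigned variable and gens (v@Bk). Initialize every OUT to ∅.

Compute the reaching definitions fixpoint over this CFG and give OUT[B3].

Per-block solution:
  B0: | IN={} | OUT={b@B0, f@B0}
  B1: | IN={a@B1, b@B0, c@B3, e@B3, f@B0} | OUT={a@B1, b@B0, c@B3, e@B3, f@B0}
  B2: | IN={a@B1, b@B0, c@B3, e@B3, f@B0} | OUT={a@B1, b@B0, c@B3, e@B3, f@B0}
  B3: | IN={a@B1, b@B0, c@B3, e@B3, f@B0} | OUT={a@B1, b@B0, c@B3, e@B3, f@B0}
  B4: | IN={a@B1, b@B0, c@B3, e@B3, f@B0} | OUT={a@B1, b@B0, c@B3, e@B3, f@B4}
  B5: | IN={a@B1, b@B0, c@B3, e@B3, f@B0, f@B4} | OUT={a@B1, b@B0, c@B5, e@B5, f@B0, f@B4}
  B6: | IN={a@B1, b@B0, c@B5, e@B5, f@B0, f@B4} | OUT={a@B1, b@B0, c@B5, e@B5, f@B6}

Merge at B3: IN[B3] = OUT[B2] = {a@B1, b@B0, c@B3, e@B3, f@B0}
Applying B3's transfer function to that IN value gives OUT[B3] (row B3 above).

Answer: {a@B1, b@B0, c@B3, e@B3, f@B0}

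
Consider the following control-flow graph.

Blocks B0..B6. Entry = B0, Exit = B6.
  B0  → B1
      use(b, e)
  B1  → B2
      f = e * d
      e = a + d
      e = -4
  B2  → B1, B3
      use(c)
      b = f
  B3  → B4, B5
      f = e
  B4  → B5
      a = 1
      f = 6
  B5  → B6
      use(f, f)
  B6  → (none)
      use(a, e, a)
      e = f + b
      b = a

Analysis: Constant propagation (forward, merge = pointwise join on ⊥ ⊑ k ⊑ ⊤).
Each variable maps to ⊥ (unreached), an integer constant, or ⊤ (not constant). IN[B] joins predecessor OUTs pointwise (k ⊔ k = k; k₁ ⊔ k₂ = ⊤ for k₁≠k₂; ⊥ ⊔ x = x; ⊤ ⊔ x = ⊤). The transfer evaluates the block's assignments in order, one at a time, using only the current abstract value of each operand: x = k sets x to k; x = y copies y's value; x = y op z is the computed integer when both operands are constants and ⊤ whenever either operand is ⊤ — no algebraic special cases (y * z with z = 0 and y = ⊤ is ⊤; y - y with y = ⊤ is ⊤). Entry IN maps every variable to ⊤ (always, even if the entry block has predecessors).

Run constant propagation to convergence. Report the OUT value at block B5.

Answer: {a: ⊤, b: ⊤, c: ⊤, d: ⊤, e: -4, f: ⊤}

Derivation:
Converged values:
  B0: | IN=(all ⊤) | OUT=(all ⊤)
  B1: | IN=(all ⊤) | OUT={e:-4; rest ⊤}
  B2: | IN={e:-4; rest ⊤} | OUT={e:-4; rest ⊤}
  B3: | IN={e:-4; rest ⊤} | OUT={e:-4, f:-4; rest ⊤}
  B4: | IN={e:-4, f:-4; rest ⊤} | OUT={a:1, e:-4, f:6; rest ⊤}
  B5: | IN={e:-4; rest ⊤} | OUT={e:-4; rest ⊤}
  B6: | IN={e:-4; rest ⊤} | OUT=(all ⊤)

Merge at B5: IN[B5] = OUT[B3] ⊔ OUT[B4] = {a: ⊤, b: ⊤, c: ⊤, d: ⊤, e: -4, f: ⊤}
Applying B5's transfer function to that IN value gives OUT[B5] (row B5 above).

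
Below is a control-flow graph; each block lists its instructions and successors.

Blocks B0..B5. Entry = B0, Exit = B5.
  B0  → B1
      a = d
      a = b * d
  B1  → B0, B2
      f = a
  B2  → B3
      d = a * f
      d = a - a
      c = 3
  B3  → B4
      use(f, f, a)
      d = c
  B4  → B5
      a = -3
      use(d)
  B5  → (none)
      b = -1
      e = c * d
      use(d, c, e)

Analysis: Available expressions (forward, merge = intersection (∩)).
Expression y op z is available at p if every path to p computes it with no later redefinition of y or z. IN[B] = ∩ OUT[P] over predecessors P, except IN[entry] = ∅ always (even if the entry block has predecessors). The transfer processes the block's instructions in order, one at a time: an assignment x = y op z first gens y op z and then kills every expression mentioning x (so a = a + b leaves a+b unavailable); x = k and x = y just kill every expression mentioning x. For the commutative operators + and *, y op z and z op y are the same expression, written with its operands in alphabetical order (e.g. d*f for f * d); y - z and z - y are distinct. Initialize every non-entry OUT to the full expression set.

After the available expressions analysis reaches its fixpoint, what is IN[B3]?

Fixpoint table:
  B0: | IN={} | OUT={b*d}
  B1: | IN={b*d} | OUT={b*d}
  B2: | IN={b*d} | OUT={a*f, a-a}
  B3: | IN={a*f, a-a} | OUT={a*f, a-a}
  B4: | IN={a*f, a-a} | OUT={}
  B5: | IN={} | OUT={c*d}

Merge at B3: IN[B3] = OUT[B2] = {a*f, a-a}

Answer: {a*f, a-a}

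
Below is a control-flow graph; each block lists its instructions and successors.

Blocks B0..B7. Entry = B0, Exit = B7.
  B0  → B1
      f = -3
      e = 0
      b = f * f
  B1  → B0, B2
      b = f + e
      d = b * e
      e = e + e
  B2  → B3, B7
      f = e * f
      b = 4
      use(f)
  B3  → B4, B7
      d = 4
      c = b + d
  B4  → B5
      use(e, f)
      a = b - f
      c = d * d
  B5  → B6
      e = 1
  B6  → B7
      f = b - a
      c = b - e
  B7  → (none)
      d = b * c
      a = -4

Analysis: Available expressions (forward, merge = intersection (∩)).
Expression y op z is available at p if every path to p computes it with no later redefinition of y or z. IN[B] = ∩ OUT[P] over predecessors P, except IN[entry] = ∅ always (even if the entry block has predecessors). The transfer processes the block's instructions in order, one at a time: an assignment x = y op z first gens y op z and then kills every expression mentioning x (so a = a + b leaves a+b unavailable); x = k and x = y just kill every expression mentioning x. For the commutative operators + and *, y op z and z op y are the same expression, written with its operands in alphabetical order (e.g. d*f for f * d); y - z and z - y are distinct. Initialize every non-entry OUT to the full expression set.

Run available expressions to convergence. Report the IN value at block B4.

Answer: {b+d}

Trace:
Converged values:
  B0:  IN={}  OUT={f*f}
  B1:  IN={f*f}  OUT={f*f}
  B2:  IN={f*f}  OUT={}
  B3:  IN={}  OUT={b+d}
  B4:  IN={b+d}  OUT={b+d, b-f, d*d}
  B5:  IN={b+d, b-f, d*d}  OUT={b+d, b-f, d*d}
  B6:  IN={b+d, b-f, d*d}  OUT={b+d, b-a, b-e, d*d}
  B7:  IN={}  OUT={b*c}

Merge at B4: IN[B4] = OUT[B3] = {b+d}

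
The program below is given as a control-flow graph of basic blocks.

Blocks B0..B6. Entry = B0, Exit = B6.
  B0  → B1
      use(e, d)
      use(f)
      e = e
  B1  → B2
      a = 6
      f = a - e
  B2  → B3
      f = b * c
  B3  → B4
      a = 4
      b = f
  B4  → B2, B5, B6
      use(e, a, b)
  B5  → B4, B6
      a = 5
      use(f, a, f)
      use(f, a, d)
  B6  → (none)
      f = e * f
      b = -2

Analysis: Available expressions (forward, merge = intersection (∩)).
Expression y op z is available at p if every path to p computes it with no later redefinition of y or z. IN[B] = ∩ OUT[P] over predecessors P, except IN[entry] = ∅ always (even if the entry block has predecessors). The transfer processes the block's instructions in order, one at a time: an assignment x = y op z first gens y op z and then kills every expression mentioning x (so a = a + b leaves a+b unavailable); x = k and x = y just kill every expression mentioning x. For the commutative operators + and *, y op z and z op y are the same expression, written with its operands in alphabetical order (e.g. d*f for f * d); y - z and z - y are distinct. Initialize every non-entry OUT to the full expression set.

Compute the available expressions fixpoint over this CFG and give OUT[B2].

Answer: {b*c}

Derivation:
Per-block solution:
  B0: | IN={} | OUT={}
  B1: | IN={} | OUT={a-e}
  B2: | IN={} | OUT={b*c}
  B3: | IN={b*c} | OUT={}
  B4: | IN={} | OUT={}
  B5: | IN={} | OUT={}
  B6: | IN={} | OUT={}

Merge at B2: IN[B2] = OUT[B1] ∩ OUT[B4] = {}
Applying B2's transfer function to that IN value gives OUT[B2] (row B2 above).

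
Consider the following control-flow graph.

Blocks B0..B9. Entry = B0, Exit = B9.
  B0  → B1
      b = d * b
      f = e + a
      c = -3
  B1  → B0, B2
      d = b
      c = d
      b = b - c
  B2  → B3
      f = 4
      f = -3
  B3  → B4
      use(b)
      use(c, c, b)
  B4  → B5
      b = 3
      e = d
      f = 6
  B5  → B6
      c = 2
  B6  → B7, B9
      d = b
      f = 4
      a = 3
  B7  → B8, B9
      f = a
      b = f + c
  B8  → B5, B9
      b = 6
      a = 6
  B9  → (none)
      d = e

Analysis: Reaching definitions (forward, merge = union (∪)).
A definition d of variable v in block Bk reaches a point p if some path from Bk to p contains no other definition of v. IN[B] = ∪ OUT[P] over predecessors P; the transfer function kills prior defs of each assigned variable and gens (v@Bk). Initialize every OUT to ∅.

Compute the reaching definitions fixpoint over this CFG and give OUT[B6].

Answer: {a@B6, b@B4, b@B8, c@B5, d@B6, e@B4, f@B6}

Derivation:
Converged values:
  B0:   IN={b@B1, c@B1, d@B1, f@B0}   OUT={b@B0, c@B0, d@B1, f@B0}
  B1:   IN={b@B0, c@B0, d@B1, f@B0}   OUT={b@B1, c@B1, d@B1, f@B0}
  B2:   IN={b@B1, c@B1, d@B1, f@B0}   OUT={b@B1, c@B1, d@B1, f@B2}
  B3:   IN={b@B1, c@B1, d@B1, f@B2}   OUT={b@B1, c@B1, d@B1, f@B2}
  B4:   IN={b@B1, c@B1, d@B1, f@B2}   OUT={b@B4, c@B1, d@B1, e@B4, f@B4}
  B5:   IN={a@B8, b@B4, b@B8, c@B1, c@B5, d@B1, d@B6, e@B4, f@B4, f@B7}   OUT={a@B8, b@B4, b@B8, c@B5, d@B1, d@B6, e@B4, f@B4, f@B7}
  B6:   IN={a@B8, b@B4, b@B8, c@B5, d@B1, d@B6, e@B4, f@B4, f@B7}   OUT={a@B6, b@B4, b@B8, c@B5, d@B6, e@B4, f@B6}
  B7:   IN={a@B6, b@B4, b@B8, c@B5, d@B6, e@B4, f@B6}   OUT={a@B6, b@B7, c@B5, d@B6, e@B4, f@B7}
  B8:   IN={a@B6, b@B7, c@B5, d@B6, e@B4, f@B7}   OUT={a@B8, b@B8, c@B5, d@B6, e@B4, f@B7}
  B9:   IN={a@B6, a@B8, b@B4, b@B7, b@B8, c@B5, d@B6, e@B4, f@B6, f@B7}   OUT={a@B6, a@B8, b@B4, b@B7, b@B8, c@B5, d@B9, e@B4, f@B6, f@B7}

Merge at B6: IN[B6] = OUT[B5] = {a@B8, b@B4, b@B8, c@B5, d@B1, d@B6, e@B4, f@B4, f@B7}
Applying B6's transfer function to that IN value gives OUT[B6] (row B6 above).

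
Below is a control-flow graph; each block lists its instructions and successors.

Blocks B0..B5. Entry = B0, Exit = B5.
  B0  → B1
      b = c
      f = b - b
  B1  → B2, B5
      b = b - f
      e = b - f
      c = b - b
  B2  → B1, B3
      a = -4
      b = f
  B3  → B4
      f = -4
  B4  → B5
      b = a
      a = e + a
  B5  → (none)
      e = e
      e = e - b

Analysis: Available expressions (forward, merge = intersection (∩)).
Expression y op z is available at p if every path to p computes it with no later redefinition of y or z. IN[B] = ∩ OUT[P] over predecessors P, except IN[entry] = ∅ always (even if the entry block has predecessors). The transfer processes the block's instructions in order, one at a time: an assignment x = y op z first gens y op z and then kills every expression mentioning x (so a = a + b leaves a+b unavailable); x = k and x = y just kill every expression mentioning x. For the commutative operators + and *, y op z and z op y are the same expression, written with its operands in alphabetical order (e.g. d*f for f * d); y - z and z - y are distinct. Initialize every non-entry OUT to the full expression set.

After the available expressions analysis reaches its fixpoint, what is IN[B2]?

Per-block solution:
  B0:  IN={}  OUT={b-b}
  B1:  IN={}  OUT={b-b, b-f}
  B2:  IN={b-b, b-f}  OUT={}
  B3:  IN={}  OUT={}
  B4:  IN={}  OUT={}
  B5:  IN={}  OUT={}

Merge at B2: IN[B2] = OUT[B1] = {b-b, b-f}

Answer: {b-b, b-f}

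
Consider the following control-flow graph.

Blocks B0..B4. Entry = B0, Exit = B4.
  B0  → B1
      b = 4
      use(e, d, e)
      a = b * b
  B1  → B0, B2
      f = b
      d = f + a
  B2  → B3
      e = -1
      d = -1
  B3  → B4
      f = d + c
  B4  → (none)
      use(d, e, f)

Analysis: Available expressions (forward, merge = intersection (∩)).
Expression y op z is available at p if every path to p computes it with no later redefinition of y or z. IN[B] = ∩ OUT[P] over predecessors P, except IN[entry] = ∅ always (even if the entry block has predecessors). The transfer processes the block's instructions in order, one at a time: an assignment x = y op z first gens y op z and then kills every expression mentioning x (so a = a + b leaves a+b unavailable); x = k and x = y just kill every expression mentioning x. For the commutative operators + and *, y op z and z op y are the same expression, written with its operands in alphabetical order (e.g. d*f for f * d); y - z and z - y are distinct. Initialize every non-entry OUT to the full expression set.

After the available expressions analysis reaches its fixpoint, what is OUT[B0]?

Answer: {b*b}

Working:
Per-block solution:
  B0:  IN={}  OUT={b*b}
  B1:  IN={b*b}  OUT={a+f, b*b}
  B2:  IN={a+f, b*b}  OUT={a+f, b*b}
  B3:  IN={a+f, b*b}  OUT={b*b, c+d}
  B4:  IN={b*b, c+d}  OUT={b*b, c+d}

Merge at B0 (entry node, so the boundary value {} is joined with the incoming edge(s)): IN[B0] = {} ∩ OUT[B1] = {}
Applying B0's transfer function to that IN value gives OUT[B0] (row B0 above).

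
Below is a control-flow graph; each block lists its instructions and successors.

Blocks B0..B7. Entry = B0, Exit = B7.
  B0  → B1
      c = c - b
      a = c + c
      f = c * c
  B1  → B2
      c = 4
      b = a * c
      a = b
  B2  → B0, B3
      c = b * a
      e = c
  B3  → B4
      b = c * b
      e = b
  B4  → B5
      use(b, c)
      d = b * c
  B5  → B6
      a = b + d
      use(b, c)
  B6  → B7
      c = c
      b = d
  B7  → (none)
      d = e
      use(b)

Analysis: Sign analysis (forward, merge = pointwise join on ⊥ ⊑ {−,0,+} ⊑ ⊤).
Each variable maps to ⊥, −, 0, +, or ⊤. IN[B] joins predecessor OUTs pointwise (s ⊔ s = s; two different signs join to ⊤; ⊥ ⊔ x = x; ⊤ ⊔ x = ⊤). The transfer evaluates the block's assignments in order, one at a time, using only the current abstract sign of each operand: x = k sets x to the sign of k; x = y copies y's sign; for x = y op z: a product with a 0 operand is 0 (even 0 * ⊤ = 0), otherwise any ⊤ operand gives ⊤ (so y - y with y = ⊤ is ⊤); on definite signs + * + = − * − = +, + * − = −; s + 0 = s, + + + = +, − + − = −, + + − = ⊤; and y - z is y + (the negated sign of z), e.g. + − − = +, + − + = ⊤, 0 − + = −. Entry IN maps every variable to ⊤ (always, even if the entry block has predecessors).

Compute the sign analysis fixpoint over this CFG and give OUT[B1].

Converged values:
  B0:   IN=(all ⊤)   OUT=(all ⊤)
  B1:   IN=(all ⊤)   OUT={c:+; rest ⊤}
  B2:   IN={c:+; rest ⊤}   OUT=(all ⊤)
  B3:   IN=(all ⊤)   OUT=(all ⊤)
  B4:   IN=(all ⊤)   OUT=(all ⊤)
  B5:   IN=(all ⊤)   OUT=(all ⊤)
  B6:   IN=(all ⊤)   OUT=(all ⊤)
  B7:   IN=(all ⊤)   OUT=(all ⊤)

Merge at B1: IN[B1] = OUT[B0] = {a: ⊤, b: ⊤, c: ⊤, d: ⊤, e: ⊤, f: ⊤}
Applying B1's transfer function to that IN value gives OUT[B1] (row B1 above).

Answer: {a: ⊤, b: ⊤, c: +, d: ⊤, e: ⊤, f: ⊤}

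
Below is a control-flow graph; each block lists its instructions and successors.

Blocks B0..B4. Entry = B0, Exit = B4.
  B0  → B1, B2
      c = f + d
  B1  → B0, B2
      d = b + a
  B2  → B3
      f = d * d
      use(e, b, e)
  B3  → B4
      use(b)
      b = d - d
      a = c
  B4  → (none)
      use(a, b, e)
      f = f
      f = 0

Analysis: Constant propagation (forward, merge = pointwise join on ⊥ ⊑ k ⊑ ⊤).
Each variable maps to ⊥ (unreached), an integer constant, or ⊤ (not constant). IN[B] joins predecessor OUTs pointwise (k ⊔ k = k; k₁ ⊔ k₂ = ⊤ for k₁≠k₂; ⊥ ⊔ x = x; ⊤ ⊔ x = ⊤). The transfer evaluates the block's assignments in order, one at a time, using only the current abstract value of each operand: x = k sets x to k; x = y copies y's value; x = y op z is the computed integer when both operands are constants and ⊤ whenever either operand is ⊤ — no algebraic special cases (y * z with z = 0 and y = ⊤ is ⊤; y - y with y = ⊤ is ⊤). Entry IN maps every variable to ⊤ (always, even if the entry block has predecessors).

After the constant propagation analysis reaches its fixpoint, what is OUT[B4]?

Answer: {a: ⊤, b: ⊤, c: ⊤, d: ⊤, e: ⊤, f: 0}

Derivation:
Per-block solution:
  B0:  IN=(all ⊤)  OUT=(all ⊤)
  B1:  IN=(all ⊤)  OUT=(all ⊤)
  B2:  IN=(all ⊤)  OUT=(all ⊤)
  B3:  IN=(all ⊤)  OUT=(all ⊤)
  B4:  IN=(all ⊤)  OUT={f:0; rest ⊤}

Merge at B4: IN[B4] = OUT[B3] = {a: ⊤, b: ⊤, c: ⊤, d: ⊤, e: ⊤, f: ⊤}
Applying B4's transfer function to that IN value gives OUT[B4] (row B4 above).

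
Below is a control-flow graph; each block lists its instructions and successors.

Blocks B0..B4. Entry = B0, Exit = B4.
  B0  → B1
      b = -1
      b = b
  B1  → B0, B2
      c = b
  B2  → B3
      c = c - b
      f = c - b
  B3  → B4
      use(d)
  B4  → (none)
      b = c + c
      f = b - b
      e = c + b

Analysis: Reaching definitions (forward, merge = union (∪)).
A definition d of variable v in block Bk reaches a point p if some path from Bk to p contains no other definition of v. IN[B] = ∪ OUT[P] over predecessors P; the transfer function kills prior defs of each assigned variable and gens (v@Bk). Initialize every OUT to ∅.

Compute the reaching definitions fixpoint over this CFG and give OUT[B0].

Converged values:
  B0: | IN={b@B0, c@B1} | OUT={b@B0, c@B1}
  B1: | IN={b@B0, c@B1} | OUT={b@B0, c@B1}
  B2: | IN={b@B0, c@B1} | OUT={b@B0, c@B2, f@B2}
  B3: | IN={b@B0, c@B2, f@B2} | OUT={b@B0, c@B2, f@B2}
  B4: | IN={b@B0, c@B2, f@B2} | OUT={b@B4, c@B2, e@B4, f@B4}

Merge at B0 (entry node, so the boundary value {} is joined with the incoming edge(s)): IN[B0] = {} ⊔ OUT[B1] = {b@B0, c@B1}
Applying B0's transfer function to that IN value gives OUT[B0] (row B0 above).

Answer: {b@B0, c@B1}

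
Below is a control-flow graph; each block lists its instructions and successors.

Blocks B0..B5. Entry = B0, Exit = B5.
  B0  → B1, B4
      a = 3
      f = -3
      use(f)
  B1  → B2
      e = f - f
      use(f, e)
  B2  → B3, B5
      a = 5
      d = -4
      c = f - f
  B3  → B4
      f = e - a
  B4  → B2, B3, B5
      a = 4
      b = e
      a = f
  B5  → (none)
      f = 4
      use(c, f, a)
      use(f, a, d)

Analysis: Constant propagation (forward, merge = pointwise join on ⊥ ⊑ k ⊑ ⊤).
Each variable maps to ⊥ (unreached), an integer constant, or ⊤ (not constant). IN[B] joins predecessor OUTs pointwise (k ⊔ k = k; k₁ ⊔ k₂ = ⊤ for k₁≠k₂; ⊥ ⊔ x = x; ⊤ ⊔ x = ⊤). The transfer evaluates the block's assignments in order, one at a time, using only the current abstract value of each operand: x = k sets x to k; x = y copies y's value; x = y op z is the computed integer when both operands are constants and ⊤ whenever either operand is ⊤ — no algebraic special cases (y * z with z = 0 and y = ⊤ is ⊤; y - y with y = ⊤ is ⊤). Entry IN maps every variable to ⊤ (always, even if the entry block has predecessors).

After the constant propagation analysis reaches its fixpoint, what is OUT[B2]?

Answer: {a: 5, b: ⊤, c: ⊤, d: -4, e: ⊤, f: ⊤}

Derivation:
Per-block solution:
  B0:   IN=(all ⊤)   OUT={a:3, f:-3; rest ⊤}
  B1:   IN={a:3, f:-3; rest ⊤}   OUT={a:3, e:0, f:-3; rest ⊤}
  B2:   IN=(all ⊤)   OUT={a:5, d:-4; rest ⊤}
  B3:   IN=(all ⊤)   OUT=(all ⊤)
  B4:   IN=(all ⊤)   OUT=(all ⊤)
  B5:   IN=(all ⊤)   OUT={f:4; rest ⊤}

Merge at B2: IN[B2] = OUT[B1] ⊔ OUT[B4] = {a: ⊤, b: ⊤, c: ⊤, d: ⊤, e: ⊤, f: ⊤}
Applying B2's transfer function to that IN value gives OUT[B2] (row B2 above).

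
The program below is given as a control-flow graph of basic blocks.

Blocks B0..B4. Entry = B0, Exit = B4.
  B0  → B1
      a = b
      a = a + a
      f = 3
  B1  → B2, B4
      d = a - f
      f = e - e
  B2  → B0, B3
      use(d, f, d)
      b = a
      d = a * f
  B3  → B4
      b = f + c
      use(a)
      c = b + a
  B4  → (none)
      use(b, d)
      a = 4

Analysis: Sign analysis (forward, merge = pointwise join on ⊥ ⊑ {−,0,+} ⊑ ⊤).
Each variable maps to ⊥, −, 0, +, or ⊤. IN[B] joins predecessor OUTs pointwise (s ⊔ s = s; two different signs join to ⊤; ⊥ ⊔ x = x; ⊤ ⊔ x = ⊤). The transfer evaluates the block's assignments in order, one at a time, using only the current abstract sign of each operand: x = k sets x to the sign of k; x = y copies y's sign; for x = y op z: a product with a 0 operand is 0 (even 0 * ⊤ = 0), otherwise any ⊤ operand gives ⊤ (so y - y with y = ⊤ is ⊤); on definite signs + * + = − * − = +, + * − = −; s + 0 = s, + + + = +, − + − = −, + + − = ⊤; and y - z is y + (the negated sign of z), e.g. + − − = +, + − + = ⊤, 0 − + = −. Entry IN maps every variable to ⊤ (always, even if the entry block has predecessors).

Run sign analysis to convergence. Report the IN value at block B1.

Answer: {a: ⊤, b: ⊤, c: ⊤, d: ⊤, e: ⊤, f: +}

Derivation:
Converged values:
  B0: | IN=(all ⊤) | OUT={f:+; rest ⊤}
  B1: | IN={f:+; rest ⊤} | OUT=(all ⊤)
  B2: | IN=(all ⊤) | OUT=(all ⊤)
  B3: | IN=(all ⊤) | OUT=(all ⊤)
  B4: | IN=(all ⊤) | OUT={a:+; rest ⊤}

Merge at B1: IN[B1] = OUT[B0] = {a: ⊤, b: ⊤, c: ⊤, d: ⊤, e: ⊤, f: +}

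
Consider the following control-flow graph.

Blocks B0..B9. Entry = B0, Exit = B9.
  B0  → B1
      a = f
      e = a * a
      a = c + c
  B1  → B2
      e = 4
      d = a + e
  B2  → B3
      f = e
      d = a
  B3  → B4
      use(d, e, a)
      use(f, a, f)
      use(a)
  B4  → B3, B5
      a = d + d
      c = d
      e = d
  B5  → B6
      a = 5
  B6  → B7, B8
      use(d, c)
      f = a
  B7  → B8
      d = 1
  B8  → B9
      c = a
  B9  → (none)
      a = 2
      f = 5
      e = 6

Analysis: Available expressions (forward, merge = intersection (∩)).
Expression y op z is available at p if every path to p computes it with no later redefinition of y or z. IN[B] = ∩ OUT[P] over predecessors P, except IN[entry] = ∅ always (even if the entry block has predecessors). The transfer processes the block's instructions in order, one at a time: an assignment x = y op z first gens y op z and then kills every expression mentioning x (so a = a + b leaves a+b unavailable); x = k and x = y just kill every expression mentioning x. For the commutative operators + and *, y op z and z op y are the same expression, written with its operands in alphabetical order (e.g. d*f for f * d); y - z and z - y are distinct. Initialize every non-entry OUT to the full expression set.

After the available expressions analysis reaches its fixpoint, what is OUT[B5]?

Answer: {d+d}

Derivation:
Converged values:
  B0: | IN={} | OUT={c+c}
  B1: | IN={c+c} | OUT={a+e, c+c}
  B2: | IN={a+e, c+c} | OUT={a+e, c+c}
  B3: | IN={} | OUT={}
  B4: | IN={} | OUT={d+d}
  B5: | IN={d+d} | OUT={d+d}
  B6: | IN={d+d} | OUT={d+d}
  B7: | IN={d+d} | OUT={}
  B8: | IN={} | OUT={}
  B9: | IN={} | OUT={}

Merge at B5: IN[B5] = OUT[B4] = {d+d}
Applying B5's transfer function to that IN value gives OUT[B5] (row B5 above).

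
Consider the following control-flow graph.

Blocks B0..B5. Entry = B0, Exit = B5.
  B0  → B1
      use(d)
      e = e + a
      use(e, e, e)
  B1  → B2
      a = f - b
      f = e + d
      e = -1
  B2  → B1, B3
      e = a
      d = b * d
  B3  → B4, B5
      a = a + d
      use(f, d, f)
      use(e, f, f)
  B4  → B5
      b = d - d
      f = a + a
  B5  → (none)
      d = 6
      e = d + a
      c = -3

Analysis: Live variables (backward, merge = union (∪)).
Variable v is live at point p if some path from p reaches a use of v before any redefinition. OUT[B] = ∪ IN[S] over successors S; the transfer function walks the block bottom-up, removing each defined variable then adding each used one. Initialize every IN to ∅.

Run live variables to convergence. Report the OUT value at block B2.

Converged values:
  B0:  IN={a, b, d, e, f}  OUT={b, d, e, f}
  B1:  IN={b, d, e, f}  OUT={a, b, d, f}
  B2:  IN={a, b, d, f}  OUT={a, b, d, e, f}
  B3:  IN={a, d, e, f}  OUT={a, d}
  B4:  IN={a, d}  OUT={a}
  B5:  IN={a}  OUT={}

Merge at B2: OUT[B2] = IN[B1] ⊔ IN[B3] = {a, b, d, e, f}

Answer: {a, b, d, e, f}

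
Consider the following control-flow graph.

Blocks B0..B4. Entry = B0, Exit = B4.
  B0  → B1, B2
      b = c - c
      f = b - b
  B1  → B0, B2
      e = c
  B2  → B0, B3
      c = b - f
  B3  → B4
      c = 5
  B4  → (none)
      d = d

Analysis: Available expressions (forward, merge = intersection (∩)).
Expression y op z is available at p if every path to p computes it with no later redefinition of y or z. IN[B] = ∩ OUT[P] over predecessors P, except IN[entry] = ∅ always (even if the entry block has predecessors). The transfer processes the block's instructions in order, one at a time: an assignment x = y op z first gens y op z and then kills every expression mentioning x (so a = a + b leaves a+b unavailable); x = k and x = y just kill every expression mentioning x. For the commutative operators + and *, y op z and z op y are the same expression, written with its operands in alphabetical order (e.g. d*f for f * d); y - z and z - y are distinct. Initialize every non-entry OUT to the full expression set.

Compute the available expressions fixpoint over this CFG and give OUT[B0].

Converged values:
  B0:   IN={}   OUT={b-b, c-c}
  B1:   IN={b-b, c-c}   OUT={b-b, c-c}
  B2:   IN={b-b, c-c}   OUT={b-b, b-f}
  B3:   IN={b-b, b-f}   OUT={b-b, b-f}
  B4:   IN={b-b, b-f}   OUT={b-b, b-f}

Merge at B0 (entry node, so the boundary value {} is joined with the incoming edge(s)): IN[B0] = {} ∩ OUT[B1] ∩ OUT[B2] = {}
Applying B0's transfer function to that IN value gives OUT[B0] (row B0 above).

Answer: {b-b, c-c}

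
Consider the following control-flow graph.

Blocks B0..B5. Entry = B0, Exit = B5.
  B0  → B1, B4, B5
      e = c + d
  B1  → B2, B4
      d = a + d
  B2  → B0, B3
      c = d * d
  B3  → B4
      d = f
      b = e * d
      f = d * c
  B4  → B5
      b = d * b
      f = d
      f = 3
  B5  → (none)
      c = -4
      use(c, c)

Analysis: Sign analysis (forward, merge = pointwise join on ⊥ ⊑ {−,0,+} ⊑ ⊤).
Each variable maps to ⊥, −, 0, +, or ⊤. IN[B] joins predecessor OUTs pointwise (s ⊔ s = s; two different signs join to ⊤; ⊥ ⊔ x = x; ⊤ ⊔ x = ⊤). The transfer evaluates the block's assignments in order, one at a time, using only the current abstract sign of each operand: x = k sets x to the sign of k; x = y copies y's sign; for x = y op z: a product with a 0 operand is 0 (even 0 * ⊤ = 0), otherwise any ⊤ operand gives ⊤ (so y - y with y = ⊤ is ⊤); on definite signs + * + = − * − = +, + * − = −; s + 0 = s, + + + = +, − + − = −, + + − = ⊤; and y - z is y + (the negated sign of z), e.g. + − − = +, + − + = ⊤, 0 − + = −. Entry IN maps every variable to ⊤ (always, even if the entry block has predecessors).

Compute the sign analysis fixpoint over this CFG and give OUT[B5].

Answer: {a: ⊤, b: ⊤, c: -, d: ⊤, e: ⊤, f: ⊤}

Derivation:
Fixpoint table:
  B0: | IN=(all ⊤) | OUT=(all ⊤)
  B1: | IN=(all ⊤) | OUT=(all ⊤)
  B2: | IN=(all ⊤) | OUT=(all ⊤)
  B3: | IN=(all ⊤) | OUT=(all ⊤)
  B4: | IN=(all ⊤) | OUT={f:+; rest ⊤}
  B5: | IN=(all ⊤) | OUT={c:-; rest ⊤}

Merge at B5: IN[B5] = OUT[B0] ⊔ OUT[B4] = {a: ⊤, b: ⊤, c: ⊤, d: ⊤, e: ⊤, f: ⊤}
Applying B5's transfer function to that IN value gives OUT[B5] (row B5 above).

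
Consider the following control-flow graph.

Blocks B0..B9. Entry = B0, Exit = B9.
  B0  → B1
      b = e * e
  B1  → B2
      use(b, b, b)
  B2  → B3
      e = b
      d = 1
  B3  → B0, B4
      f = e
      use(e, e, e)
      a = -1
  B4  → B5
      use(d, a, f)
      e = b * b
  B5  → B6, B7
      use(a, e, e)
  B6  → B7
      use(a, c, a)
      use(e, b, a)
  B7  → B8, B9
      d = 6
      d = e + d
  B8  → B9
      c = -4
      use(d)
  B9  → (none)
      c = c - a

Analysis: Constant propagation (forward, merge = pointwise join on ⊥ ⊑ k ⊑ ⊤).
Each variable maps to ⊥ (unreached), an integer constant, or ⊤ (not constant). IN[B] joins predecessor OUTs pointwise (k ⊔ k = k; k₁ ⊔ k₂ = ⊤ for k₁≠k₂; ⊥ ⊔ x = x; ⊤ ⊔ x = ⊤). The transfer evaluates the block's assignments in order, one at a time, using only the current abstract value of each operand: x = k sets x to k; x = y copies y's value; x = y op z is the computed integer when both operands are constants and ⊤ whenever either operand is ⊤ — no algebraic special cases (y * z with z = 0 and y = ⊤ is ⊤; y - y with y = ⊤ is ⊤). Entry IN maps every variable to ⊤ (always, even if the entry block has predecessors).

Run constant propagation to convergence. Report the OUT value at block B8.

Per-block solution:
  B0:  IN=(all ⊤)  OUT=(all ⊤)
  B1:  IN=(all ⊤)  OUT=(all ⊤)
  B2:  IN=(all ⊤)  OUT={d:1; rest ⊤}
  B3:  IN={d:1; rest ⊤}  OUT={a:-1, d:1; rest ⊤}
  B4:  IN={a:-1, d:1; rest ⊤}  OUT={a:-1, d:1; rest ⊤}
  B5:  IN={a:-1, d:1; rest ⊤}  OUT={a:-1, d:1; rest ⊤}
  B6:  IN={a:-1, d:1; rest ⊤}  OUT={a:-1, d:1; rest ⊤}
  B7:  IN={a:-1, d:1; rest ⊤}  OUT={a:-1; rest ⊤}
  B8:  IN={a:-1; rest ⊤}  OUT={a:-1, c:-4; rest ⊤}
  B9:  IN={a:-1; rest ⊤}  OUT={a:-1; rest ⊤}

Merge at B8: IN[B8] = OUT[B7] = {a: -1, b: ⊤, c: ⊤, d: ⊤, e: ⊤, f: ⊤}
Applying B8's transfer function to that IN value gives OUT[B8] (row B8 above).

Answer: {a: -1, b: ⊤, c: -4, d: ⊤, e: ⊤, f: ⊤}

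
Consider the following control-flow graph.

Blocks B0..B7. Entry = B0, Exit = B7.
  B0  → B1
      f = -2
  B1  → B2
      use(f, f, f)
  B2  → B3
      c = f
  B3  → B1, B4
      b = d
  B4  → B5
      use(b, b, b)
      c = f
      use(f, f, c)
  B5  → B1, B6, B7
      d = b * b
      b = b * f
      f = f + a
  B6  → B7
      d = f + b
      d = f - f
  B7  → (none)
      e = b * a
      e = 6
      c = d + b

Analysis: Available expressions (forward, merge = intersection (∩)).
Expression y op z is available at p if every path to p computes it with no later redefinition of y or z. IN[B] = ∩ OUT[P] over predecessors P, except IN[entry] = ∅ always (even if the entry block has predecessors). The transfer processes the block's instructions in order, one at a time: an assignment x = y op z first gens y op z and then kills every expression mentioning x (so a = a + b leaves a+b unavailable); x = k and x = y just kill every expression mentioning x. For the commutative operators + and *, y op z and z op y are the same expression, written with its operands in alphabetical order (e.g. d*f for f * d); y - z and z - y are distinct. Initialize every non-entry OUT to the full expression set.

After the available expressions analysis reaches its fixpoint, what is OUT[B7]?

Converged values:
  B0:   IN={}   OUT={}
  B1:   IN={}   OUT={}
  B2:   IN={}   OUT={}
  B3:   IN={}   OUT={}
  B4:   IN={}   OUT={}
  B5:   IN={}   OUT={}
  B6:   IN={}   OUT={b+f, f-f}
  B7:   IN={}   OUT={a*b, b+d}

Merge at B7: IN[B7] = OUT[B5] ∩ OUT[B6] = {}
Applying B7's transfer function to that IN value gives OUT[B7] (row B7 above).

Answer: {a*b, b+d}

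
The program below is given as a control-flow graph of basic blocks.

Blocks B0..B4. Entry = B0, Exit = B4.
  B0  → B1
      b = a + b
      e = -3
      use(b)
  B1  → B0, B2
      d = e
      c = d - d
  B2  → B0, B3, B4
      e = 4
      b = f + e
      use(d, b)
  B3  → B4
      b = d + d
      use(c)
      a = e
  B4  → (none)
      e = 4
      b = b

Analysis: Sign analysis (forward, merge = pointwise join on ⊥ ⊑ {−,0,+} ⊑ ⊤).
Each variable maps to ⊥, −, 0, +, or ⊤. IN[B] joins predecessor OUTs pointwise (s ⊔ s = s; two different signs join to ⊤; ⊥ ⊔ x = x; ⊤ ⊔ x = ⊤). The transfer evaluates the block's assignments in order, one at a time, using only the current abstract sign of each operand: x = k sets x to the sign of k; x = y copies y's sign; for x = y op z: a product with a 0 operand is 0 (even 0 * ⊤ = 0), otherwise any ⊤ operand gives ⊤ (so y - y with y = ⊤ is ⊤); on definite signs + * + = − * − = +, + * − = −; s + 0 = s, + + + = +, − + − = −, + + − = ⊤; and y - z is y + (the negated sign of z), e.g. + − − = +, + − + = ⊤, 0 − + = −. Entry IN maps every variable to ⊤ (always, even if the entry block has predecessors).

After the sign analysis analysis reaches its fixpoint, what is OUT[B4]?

Fixpoint table:
  B0:  IN=(all ⊤)  OUT={e:-; rest ⊤}
  B1:  IN={e:-; rest ⊤}  OUT={d:-, e:-; rest ⊤}
  B2:  IN={d:-, e:-; rest ⊤}  OUT={d:-, e:+; rest ⊤}
  B3:  IN={d:-, e:+; rest ⊤}  OUT={a:+, b:-, d:-, e:+; rest ⊤}
  B4:  IN={d:-, e:+; rest ⊤}  OUT={d:-, e:+; rest ⊤}

Merge at B4: IN[B4] = OUT[B2] ⊔ OUT[B3] = {a: ⊤, b: ⊤, c: ⊤, d: -, e: +, f: ⊤}
Applying B4's transfer function to that IN value gives OUT[B4] (row B4 above).

Answer: {a: ⊤, b: ⊤, c: ⊤, d: -, e: +, f: ⊤}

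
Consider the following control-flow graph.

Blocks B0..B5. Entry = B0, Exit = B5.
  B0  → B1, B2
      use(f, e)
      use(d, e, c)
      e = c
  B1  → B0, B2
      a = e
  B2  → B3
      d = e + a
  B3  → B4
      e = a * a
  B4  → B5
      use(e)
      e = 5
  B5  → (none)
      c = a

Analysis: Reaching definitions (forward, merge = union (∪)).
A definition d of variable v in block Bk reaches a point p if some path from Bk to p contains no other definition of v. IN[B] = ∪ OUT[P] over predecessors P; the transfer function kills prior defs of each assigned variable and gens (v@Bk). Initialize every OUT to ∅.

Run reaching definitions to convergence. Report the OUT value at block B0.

Per-block solution:
  B0: | IN={a@B1, e@B0} | OUT={a@B1, e@B0}
  B1: | IN={a@B1, e@B0} | OUT={a@B1, e@B0}
  B2: | IN={a@B1, e@B0} | OUT={a@B1, d@B2, e@B0}
  B3: | IN={a@B1, d@B2, e@B0} | OUT={a@B1, d@B2, e@B3}
  B4: | IN={a@B1, d@B2, e@B3} | OUT={a@B1, d@B2, e@B4}
  B5: | IN={a@B1, d@B2, e@B4} | OUT={a@B1, c@B5, d@B2, e@B4}

Merge at B0 (entry node, so the boundary value {} is joined with the incoming edge(s)): IN[B0] = {} ⊔ OUT[B1] = {a@B1, e@B0}
Applying B0's transfer function to that IN value gives OUT[B0] (row B0 above).

Answer: {a@B1, e@B0}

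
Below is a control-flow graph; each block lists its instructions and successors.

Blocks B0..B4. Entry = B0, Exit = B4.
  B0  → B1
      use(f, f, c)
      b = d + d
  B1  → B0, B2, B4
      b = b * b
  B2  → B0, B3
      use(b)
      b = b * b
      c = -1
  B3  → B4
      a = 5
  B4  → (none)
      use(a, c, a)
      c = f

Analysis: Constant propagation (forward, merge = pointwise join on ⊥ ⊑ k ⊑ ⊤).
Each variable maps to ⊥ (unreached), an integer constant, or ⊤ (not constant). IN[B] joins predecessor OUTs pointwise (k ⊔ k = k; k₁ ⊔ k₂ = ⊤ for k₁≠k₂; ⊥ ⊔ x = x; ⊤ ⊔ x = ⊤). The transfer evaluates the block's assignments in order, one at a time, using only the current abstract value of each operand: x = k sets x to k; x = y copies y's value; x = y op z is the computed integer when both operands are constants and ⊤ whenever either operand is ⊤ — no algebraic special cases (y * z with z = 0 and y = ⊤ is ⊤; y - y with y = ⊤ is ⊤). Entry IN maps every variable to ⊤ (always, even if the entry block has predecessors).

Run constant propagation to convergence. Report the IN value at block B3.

Answer: {a: ⊤, b: ⊤, c: -1, d: ⊤, e: ⊤, f: ⊤}

Working:
Converged values:
  B0: | IN=(all ⊤) | OUT=(all ⊤)
  B1: | IN=(all ⊤) | OUT=(all ⊤)
  B2: | IN=(all ⊤) | OUT={c:-1; rest ⊤}
  B3: | IN={c:-1; rest ⊤} | OUT={a:5, c:-1; rest ⊤}
  B4: | IN=(all ⊤) | OUT=(all ⊤)

Merge at B3: IN[B3] = OUT[B2] = {a: ⊤, b: ⊤, c: -1, d: ⊤, e: ⊤, f: ⊤}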